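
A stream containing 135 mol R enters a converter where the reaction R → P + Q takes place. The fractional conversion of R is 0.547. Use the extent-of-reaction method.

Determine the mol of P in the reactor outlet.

73.8 mol

R reacted = 0.547 × 135 = 73.84 mol; ν_R = −1, so ξ = 73.84/1 = 73.84 mol.
Outlet amounts (n = n₀ + ν ξ):
  R: 135 − 1(73.84) = 61.16
  P: 0 + 1(73.84) = 73.84
  Q: 0 + 1(73.84) = 73.84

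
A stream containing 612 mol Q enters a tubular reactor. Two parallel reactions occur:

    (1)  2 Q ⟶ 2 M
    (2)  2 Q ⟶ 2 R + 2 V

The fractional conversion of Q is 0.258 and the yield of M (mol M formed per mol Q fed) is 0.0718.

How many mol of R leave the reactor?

Yield of M: 2ξ₁ / 612 = 0.0718 → ξ₁ = 21.97 mol.
Conversion of Q: 2ξ₁ + 2ξ₂ = 0.258 × 612 = 157.9 → ξ₂ = 56.98 mol.
Outlet amounts (n = n₀ + Σ ν·ξ):
  Q: 612 − 2(21.97) − 2(56.98) = 454.1
  M: 0 + 2(21.97) = 43.94
  R: 0 + 2(56.98) = 114
  V: 0 + 2(56.98) = 114

114 mol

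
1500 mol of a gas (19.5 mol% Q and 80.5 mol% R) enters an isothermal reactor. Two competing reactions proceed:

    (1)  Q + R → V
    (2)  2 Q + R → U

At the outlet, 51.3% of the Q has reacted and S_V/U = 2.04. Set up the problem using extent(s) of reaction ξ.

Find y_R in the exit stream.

Conversion of Q: Q consumed = 0.513 × 292.5 = 150.1 mol = 1ξ₁ + 2ξ₂.
Selectivity: 1ξ₁ / (1ξ₂) = 2.04 → ξ₁ = 2.04 ξ₂.
Substitute: (1·2.04 + 2) ξ₂ = 150.1 → ξ₂ = 37.14 mol, ξ₁ = 75.77 mol.
Outlet amounts (n = n₀ + Σ ν·ξ):
  Q: 292.5 − 1(75.77) − 2(37.14) = 142.4
  R: 1208 − 1(75.77) − 1(37.14) = 1095
  V: 0 + 1(75.77) = 75.77
  U: 0 + 1(37.14) = 37.14
Total out = 1350 mol; y_R = 1095 / 1350 = 0.8108.

0.811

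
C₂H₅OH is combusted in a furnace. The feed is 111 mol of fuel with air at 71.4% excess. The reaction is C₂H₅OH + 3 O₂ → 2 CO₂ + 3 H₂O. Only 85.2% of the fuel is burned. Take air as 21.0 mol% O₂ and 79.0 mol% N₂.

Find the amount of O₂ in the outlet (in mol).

Stoichiometric O₂ = 3 × 111 = 333 mol; O₂ fed = 333 × 1.714 = 570.8 mol.
N₂ fed = 570.8 × 79/21 = 2147 mol.
Fuel reacted = 0.852 × 111 → ξ = 94.57 mol.
Outlet (n = n₀ + ν ξ):
  C₂H₅OH: 111 − 1(94.57) = 16.43
  O₂: 570.8 − 3(94.57) = 287
  N₂: 2147 (inert)
  CO₂: 0 + 2(94.57) = 189.1
  H₂O: 0 + 3(94.57) = 283.7

287 mol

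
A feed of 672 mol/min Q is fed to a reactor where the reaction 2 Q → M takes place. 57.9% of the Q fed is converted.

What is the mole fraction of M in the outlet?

Q reacted = 0.579 × 672 = 389.1 mol/min; ν_Q = −2, so ξ = 389.1/2 = 194.5 mol/min.
Outlet amounts (n = n₀ + ν ξ):
  Q: 672 − 2(194.5) = 282.9
  M: 0 + 1(194.5) = 194.5
Total out = 477.5 mol/min; y_M = 194.5 / 477.5 = 0.4075.

0.407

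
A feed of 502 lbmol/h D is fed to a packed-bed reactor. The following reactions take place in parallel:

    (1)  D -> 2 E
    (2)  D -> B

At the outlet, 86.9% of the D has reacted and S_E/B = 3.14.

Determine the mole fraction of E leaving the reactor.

Conversion of D: D consumed = 0.869 × 502 = 436.2 lbmol/h = 1ξ₁ + 1ξ₂.
Selectivity: 2ξ₁ / (1ξ₂) = 3.14 → ξ₁ = 1.57 ξ₂.
Substitute: (1·1.57 + 1) ξ₂ = 436.2 → ξ₂ = 169.7 lbmol/h, ξ₁ = 266.5 lbmol/h.
Outlet amounts (n = n₀ + Σ ν·ξ):
  D: 502 − 1(266.5) − 1(169.7) = 65.76
  E: 0 + 2(266.5) = 533
  B: 0 + 1(169.7) = 169.7
Total out = 768.5 lbmol/h; y_E = 533 / 768.5 = 0.6936.

0.694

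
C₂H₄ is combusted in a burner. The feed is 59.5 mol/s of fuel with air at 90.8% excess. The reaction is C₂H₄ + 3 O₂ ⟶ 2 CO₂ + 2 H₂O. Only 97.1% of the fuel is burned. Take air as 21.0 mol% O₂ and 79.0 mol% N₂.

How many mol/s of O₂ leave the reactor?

167 mol/s

Stoichiometric O₂ = 3 × 59.5 = 178.5 mol/s; O₂ fed = 178.5 × 1.908 = 340.6 mol/s.
N₂ fed = 340.6 × 79/21 = 1281 mol/s.
Fuel reacted = 0.971 × 59.5 → ξ = 57.77 mol/s.
Outlet (n = n₀ + ν ξ):
  C₂H₄: 59.5 − 1(57.77) = 1.726
  O₂: 340.6 − 3(57.77) = 167.3
  N₂: 1281 (inert)
  CO₂: 0 + 2(57.77) = 115.5
  H₂O: 0 + 2(57.77) = 115.5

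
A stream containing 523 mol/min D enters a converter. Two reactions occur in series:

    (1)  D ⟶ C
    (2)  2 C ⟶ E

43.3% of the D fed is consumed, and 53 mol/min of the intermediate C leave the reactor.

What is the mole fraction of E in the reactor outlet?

0.199

Conversion of D: D consumed = 1ξ₁ = 0.433 × 523 → ξ₁ = 226.5 mol/min.
C balance: n_C = 0 + 1ξ₁ − 2ξ₂ = 53 → ξ₂ = (1·226.5 − 53)/2 = 86.73 mol/min.
Outlet amounts (n = n₀ + Σ ν·ξ):
  D: 523 − 1(226.5) = 296.5
  C: 0 + 1(226.5) − 2(86.73) = 53
  E: 0 + 1(86.73) = 86.73
Total out = 436.3 mol/min; y_E = 86.73 / 436.3 = 0.1988.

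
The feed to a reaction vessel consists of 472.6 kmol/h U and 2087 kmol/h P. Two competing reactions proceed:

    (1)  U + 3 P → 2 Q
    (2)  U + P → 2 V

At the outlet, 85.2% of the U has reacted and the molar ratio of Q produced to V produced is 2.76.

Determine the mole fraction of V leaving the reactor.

0.109

Conversion of U: U consumed = 0.852 × 472.6 = 402.7 kmol/h = 1ξ₁ + 1ξ₂.
Selectivity: 2ξ₁ / (2ξ₂) = 2.76 → ξ₁ = 2.76 ξ₂.
Substitute: (1·2.76 + 1) ξ₂ = 402.7 → ξ₂ = 107.1 kmol/h, ξ₁ = 295.6 kmol/h.
Outlet amounts (n = n₀ + Σ ν·ξ):
  U: 472.6 − 1(295.6) − 1(107.1) = 69.94
  P: 2087 − 3(295.6) − 1(107.1) = 1093
  Q: 0 + 2(295.6) = 591.1
  V: 0 + 2(107.1) = 214.2
Total out = 1968 kmol/h; y_V = 214.2 / 1968 = 0.1088.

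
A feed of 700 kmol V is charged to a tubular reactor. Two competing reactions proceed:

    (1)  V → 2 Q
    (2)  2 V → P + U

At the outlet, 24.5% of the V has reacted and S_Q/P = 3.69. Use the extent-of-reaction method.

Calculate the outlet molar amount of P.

Conversion of V: V consumed = 0.245 × 700 = 171.5 kmol = 1ξ₁ + 2ξ₂.
Selectivity: 2ξ₁ / (1ξ₂) = 3.69 → ξ₁ = 1.845 ξ₂.
Substitute: (1·1.845 + 2) ξ₂ = 171.5 → ξ₂ = 44.6 kmol, ξ₁ = 82.29 kmol.
Outlet amounts (n = n₀ + Σ ν·ξ):
  V: 700 − 1(82.29) − 2(44.6) = 528.5
  Q: 0 + 2(82.29) = 164.6
  P: 0 + 1(44.6) = 44.6
  U: 0 + 1(44.6) = 44.6

44.6 kmol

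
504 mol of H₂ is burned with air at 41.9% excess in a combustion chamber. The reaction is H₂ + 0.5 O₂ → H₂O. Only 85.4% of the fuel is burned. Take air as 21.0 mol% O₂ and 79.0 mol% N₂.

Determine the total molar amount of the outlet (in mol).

1990 mol

Stoichiometric O₂ = 0.5 × 504 = 252 mol; O₂ fed = 252 × 1.419 = 357.6 mol.
N₂ fed = 357.6 × 79/21 = 1345 mol.
Fuel reacted = 0.854 × 504 → ξ = 430.4 mol.
Outlet (n = n₀ + ν ξ):
  H₂: 504 − 1(430.4) = 73.58
  O₂: 357.6 − 0.5(430.4) = 142.4
  N₂: 1345 (inert)
  H₂O: 0 + 1(430.4) = 430.4
Total out = 73.58 + 142.4 + 1345 + 430.4 = 1992 mol.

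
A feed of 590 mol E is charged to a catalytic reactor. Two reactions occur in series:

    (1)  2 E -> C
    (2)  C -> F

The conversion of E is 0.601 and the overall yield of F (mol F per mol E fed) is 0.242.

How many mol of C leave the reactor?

Conversion of E: E consumed = 2ξ₁ = 0.601 × 590 → ξ₁ = 177.3 mol.
Yield of F: 1ξ₂ / 590 = 0.242 → ξ₂ = 142.8 mol.
Outlet amounts (n = n₀ + Σ ν·ξ):
  E: 590 − 2(177.3) = 235.4
  C: 0 + 1(177.3) − 1(142.8) = 34.51
  F: 0 + 1(142.8) = 142.8

34.5 mol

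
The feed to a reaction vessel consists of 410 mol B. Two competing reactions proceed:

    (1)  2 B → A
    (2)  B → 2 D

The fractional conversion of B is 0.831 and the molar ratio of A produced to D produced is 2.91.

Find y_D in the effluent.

Conversion of B: B consumed = 0.831 × 410 = 340.7 mol = 2ξ₁ + 1ξ₂.
Selectivity: 1ξ₁ / (2ξ₂) = 2.91 → ξ₁ = 5.82 ξ₂.
Substitute: (2·5.82 + 1) ξ₂ = 340.7 → ξ₂ = 26.95 mol, ξ₁ = 156.9 mol.
Outlet amounts (n = n₀ + Σ ν·ξ):
  B: 410 − 2(156.9) − 1(26.95) = 69.29
  A: 0 + 1(156.9) = 156.9
  D: 0 + 2(26.95) = 53.91
Total out = 280.1 mol; y_D = 53.91 / 280.1 = 0.1925.

0.192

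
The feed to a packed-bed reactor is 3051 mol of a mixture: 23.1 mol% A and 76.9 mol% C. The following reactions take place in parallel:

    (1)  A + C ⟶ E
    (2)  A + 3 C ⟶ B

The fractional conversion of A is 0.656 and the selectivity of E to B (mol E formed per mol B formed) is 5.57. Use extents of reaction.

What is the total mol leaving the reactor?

2450 mol

Conversion of A: A consumed = 0.656 × 704.8 = 462.3 mol = 1ξ₁ + 1ξ₂.
Selectivity: 1ξ₁ / (1ξ₂) = 5.57 → ξ₁ = 5.57 ξ₂.
Substitute: (1·5.57 + 1) ξ₂ = 462.3 → ξ₂ = 70.37 mol, ξ₁ = 392 mol.
Outlet amounts (n = n₀ + Σ ν·ξ):
  A: 704.8 − 1(392) − 1(70.37) = 242.4
  C: 2346 − 1(392) − 3(70.37) = 1743
  E: 0 + 1(392) = 392
  B: 0 + 1(70.37) = 70.37
Total out = 242.4 + 1743 + 392 + 70.37 = 2448 mol.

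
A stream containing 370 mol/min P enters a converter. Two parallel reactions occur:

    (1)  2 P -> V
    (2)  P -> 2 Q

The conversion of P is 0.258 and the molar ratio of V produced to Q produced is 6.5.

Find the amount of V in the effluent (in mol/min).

Conversion of P: P consumed = 0.258 × 370 = 95.46 mol/min = 2ξ₁ + 1ξ₂.
Selectivity: 1ξ₁ / (2ξ₂) = 6.5 → ξ₁ = 13 ξ₂.
Substitute: (2·13 + 1) ξ₂ = 95.46 → ξ₂ = 3.536 mol/min, ξ₁ = 45.96 mol/min.
Outlet amounts (n = n₀ + Σ ν·ξ):
  P: 370 − 2(45.96) − 1(3.536) = 274.5
  V: 0 + 1(45.96) = 45.96
  Q: 0 + 2(3.536) = 7.071

46 mol/min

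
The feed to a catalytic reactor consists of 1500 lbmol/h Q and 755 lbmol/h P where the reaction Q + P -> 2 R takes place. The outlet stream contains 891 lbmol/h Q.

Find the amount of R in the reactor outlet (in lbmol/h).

For Q: n = n₀ − 1ξ → 891 = 1500 − 1ξ, giving ξ = 609 lbmol/h.
Outlet amounts (n = n₀ + ν ξ):
  Q: 1500 − 1(609) = 891
  P: 755 − 1(609) = 146
  R: 0 + 2(609) = 1218

1220 lbmol/h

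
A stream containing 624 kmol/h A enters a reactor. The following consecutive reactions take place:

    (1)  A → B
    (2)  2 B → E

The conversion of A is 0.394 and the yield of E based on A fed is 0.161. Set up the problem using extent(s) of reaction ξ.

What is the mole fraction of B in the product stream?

Conversion of A: A consumed = 1ξ₁ = 0.394 × 624 → ξ₁ = 245.9 kmol/h.
Yield of E: 1ξ₂ / 624 = 0.161 → ξ₂ = 100.5 kmol/h.
Outlet amounts (n = n₀ + Σ ν·ξ):
  A: 624 − 1(245.9) = 378.1
  B: 0 + 1(245.9) − 2(100.5) = 44.93
  E: 0 + 1(100.5) = 100.5
Total out = 523.5 kmol/h; y_B = 44.93 / 523.5 = 0.08582.

0.0858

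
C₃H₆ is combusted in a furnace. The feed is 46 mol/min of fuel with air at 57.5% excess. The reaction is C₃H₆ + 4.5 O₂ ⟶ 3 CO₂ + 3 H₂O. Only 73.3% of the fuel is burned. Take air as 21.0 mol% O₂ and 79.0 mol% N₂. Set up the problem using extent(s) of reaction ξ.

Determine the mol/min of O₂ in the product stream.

174 mol/min

Stoichiometric O₂ = 4.5 × 46 = 207 mol/min; O₂ fed = 207 × 1.575 = 326 mol/min.
N₂ fed = 326 × 79/21 = 1226 mol/min.
Fuel reacted = 0.733 × 46 → ξ = 33.72 mol/min.
Outlet (n = n₀ + ν ξ):
  C₃H₆: 46 − 1(33.72) = 12.28
  O₂: 326 − 4.5(33.72) = 174.3
  N₂: 1226 (inert)
  CO₂: 0 + 3(33.72) = 101.2
  H₂O: 0 + 3(33.72) = 101.2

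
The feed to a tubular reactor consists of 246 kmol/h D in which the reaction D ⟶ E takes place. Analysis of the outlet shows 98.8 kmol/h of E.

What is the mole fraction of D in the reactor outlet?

0.598

For E: n = n₀ + 1ξ → 98.8 = 0 + 1ξ, giving ξ = 98.8 kmol/h.
Outlet amounts (n = n₀ + ν ξ):
  D: 246 − 1(98.8) = 147.2
  E: 0 + 1(98.8) = 98.8
Total out = 246 kmol/h; y_D = 147.2 / 246 = 0.5984.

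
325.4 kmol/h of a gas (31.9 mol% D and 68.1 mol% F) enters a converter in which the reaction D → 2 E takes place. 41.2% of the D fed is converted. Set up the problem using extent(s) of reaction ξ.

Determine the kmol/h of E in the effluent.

D reacted = 0.412 × 103.8 = 42.77 kmol/h; ν_D = −1, so ξ = 42.77/1 = 42.77 kmol/h.
Outlet amounts (n = n₀ + ν ξ):
  D: 103.8 − 1(42.77) = 61.04
  E: 0 + 2(42.77) = 85.53
  F: 221.6 (inert)

85.5 kmol/h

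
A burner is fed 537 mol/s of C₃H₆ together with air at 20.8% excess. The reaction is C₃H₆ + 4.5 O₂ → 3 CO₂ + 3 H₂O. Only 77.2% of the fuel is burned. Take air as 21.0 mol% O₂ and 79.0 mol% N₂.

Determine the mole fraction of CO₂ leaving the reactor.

Stoichiometric O₂ = 4.5 × 537 = 2416 mol/s; O₂ fed = 2416 × 1.208 = 2919 mol/s.
N₂ fed = 2919 × 79/21 = 10980 mol/s.
Fuel reacted = 0.772 × 537 → ξ = 414.6 mol/s.
Outlet (n = n₀ + ν ξ):
  C₃H₆: 537 − 1(414.6) = 122.4
  O₂: 2919 − 4.5(414.6) = 1054
  N₂: 10980 (inert)
  CO₂: 0 + 3(414.6) = 1244
  H₂O: 0 + 3(414.6) = 1244
Total out = 14640 mol/s; y_CO₂ = 1244 / 14640 = 0.08492.

0.0849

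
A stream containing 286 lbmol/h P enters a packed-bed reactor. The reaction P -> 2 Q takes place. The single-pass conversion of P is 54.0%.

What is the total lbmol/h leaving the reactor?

440 lbmol/h

P reacted = 0.54 × 286 = 154.4 lbmol/h; ν_P = −1, so ξ = 154.4/1 = 154.4 lbmol/h.
Outlet amounts (n = n₀ + ν ξ):
  P: 286 − 1(154.4) = 131.6
  Q: 0 + 2(154.4) = 308.9
Total out = 131.6 + 308.9 = 440.4 lbmol/h.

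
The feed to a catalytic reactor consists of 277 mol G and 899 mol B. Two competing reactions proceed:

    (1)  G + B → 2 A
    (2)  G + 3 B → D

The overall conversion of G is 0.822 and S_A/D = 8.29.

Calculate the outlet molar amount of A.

Conversion of G: G consumed = 0.822 × 277 = 227.7 mol = 1ξ₁ + 1ξ₂.
Selectivity: 2ξ₁ / (1ξ₂) = 8.29 → ξ₁ = 4.145 ξ₂.
Substitute: (1·4.145 + 1) ξ₂ = 227.7 → ξ₂ = 44.26 mol, ξ₁ = 183.4 mol.
Outlet amounts (n = n₀ + Σ ν·ξ):
  G: 277 − 1(183.4) − 1(44.26) = 49.31
  B: 899 − 1(183.4) − 3(44.26) = 582.8
  A: 0 + 2(183.4) = 366.9
  D: 0 + 1(44.26) = 44.26

367 mol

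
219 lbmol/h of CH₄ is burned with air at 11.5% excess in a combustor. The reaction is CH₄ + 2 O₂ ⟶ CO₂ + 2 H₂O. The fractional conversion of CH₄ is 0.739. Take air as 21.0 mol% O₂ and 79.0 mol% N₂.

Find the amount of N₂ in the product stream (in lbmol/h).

Stoichiometric O₂ = 2 × 219 = 438 lbmol/h; O₂ fed = 438 × 1.115 = 488.4 lbmol/h.
N₂ fed = 488.4 × 79/21 = 1837 lbmol/h.
Fuel reacted = 0.739 × 219 → ξ = 161.8 lbmol/h.
Outlet (n = n₀ + ν ξ):
  CH₄: 219 − 1(161.8) = 57.16
  O₂: 488.4 − 2(161.8) = 164.7
  N₂: 1837 (inert)
  CO₂: 0 + 1(161.8) = 161.8
  H₂O: 0 + 2(161.8) = 323.7

1840 lbmol/h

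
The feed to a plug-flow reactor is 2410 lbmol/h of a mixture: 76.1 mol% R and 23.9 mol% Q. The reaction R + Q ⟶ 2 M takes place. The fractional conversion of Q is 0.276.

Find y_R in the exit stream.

0.695

Q reacted = 0.276 × 576 = 159 lbmol/h; ν_Q = −1, so ξ = 159/1 = 159 lbmol/h.
Outlet amounts (n = n₀ + ν ξ):
  R: 1834 − 1(159) = 1675
  Q: 576 − 1(159) = 417
  M: 0 + 2(159) = 317.9
Total out = 2410 lbmol/h; y_R = 1675 / 2410 = 0.695.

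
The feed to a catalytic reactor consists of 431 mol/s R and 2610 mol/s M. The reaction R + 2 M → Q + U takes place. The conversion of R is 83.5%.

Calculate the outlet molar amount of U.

R reacted = 0.835 × 431 = 359.9 mol/s; ν_R = −1, so ξ = 359.9/1 = 359.9 mol/s.
Outlet amounts (n = n₀ + ν ξ):
  R: 431 − 1(359.9) = 71.12
  M: 2610 − 2(359.9) = 1890
  Q: 0 + 1(359.9) = 359.9
  U: 0 + 1(359.9) = 359.9

360 mol/s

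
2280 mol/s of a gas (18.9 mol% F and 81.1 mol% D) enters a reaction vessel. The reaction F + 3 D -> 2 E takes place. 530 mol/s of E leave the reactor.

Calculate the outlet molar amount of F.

For E: n = n₀ + 2ξ → 530 = 0 + 2ξ, giving ξ = 265 mol/s.
Outlet amounts (n = n₀ + ν ξ):
  F: 430.9 − 1(265) = 165.9
  D: 1849 − 3(265) = 1054
  E: 0 + 2(265) = 530

166 mol/s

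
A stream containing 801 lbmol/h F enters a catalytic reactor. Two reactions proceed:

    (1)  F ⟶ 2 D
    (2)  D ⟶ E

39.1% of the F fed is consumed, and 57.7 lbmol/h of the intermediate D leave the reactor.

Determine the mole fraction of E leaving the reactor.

0.51

Conversion of F: F consumed = 1ξ₁ = 0.391 × 801 → ξ₁ = 313.2 lbmol/h.
D balance: n_D = 0 + 2ξ₁ − 1ξ₂ = 57.7 → ξ₂ = (2·313.2 − 57.7)/1 = 568.7 lbmol/h.
Outlet amounts (n = n₀ + Σ ν·ξ):
  F: 801 − 1(313.2) = 487.8
  D: 0 + 2(313.2) − 1(568.7) = 57.7
  E: 0 + 1(568.7) = 568.7
Total out = 1114 lbmol/h; y_E = 568.7 / 1114 = 0.5104.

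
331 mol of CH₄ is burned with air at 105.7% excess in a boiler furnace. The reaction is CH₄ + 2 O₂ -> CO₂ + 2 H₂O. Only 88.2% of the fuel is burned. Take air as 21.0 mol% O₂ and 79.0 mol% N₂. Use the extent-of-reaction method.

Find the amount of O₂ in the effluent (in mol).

778 mol

Stoichiometric O₂ = 2 × 331 = 662 mol; O₂ fed = 662 × 2.057 = 1362 mol.
N₂ fed = 1362 × 79/21 = 5123 mol.
Fuel reacted = 0.882 × 331 → ξ = 291.9 mol.
Outlet (n = n₀ + ν ξ):
  CH₄: 331 − 1(291.9) = 39.06
  O₂: 1362 − 2(291.9) = 777.8
  N₂: 5123 (inert)
  CO₂: 0 + 1(291.9) = 291.9
  H₂O: 0 + 2(291.9) = 583.9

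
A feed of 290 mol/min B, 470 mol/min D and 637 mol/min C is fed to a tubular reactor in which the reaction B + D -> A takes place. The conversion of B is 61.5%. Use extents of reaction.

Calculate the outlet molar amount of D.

B reacted = 0.615 × 290 = 178.3 mol/min; ν_B = −1, so ξ = 178.3/1 = 178.3 mol/min.
Outlet amounts (n = n₀ + ν ξ):
  B: 290 − 1(178.3) = 111.7
  D: 470 − 1(178.3) = 291.6
  A: 0 + 1(178.3) = 178.3
  C: 637 (inert)

292 mol/min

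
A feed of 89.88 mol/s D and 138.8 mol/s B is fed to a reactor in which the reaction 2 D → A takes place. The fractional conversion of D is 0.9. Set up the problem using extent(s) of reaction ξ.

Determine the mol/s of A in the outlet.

D reacted = 0.9 × 89.88 = 80.89 mol/s; ν_D = −2, so ξ = 80.89/2 = 40.45 mol/s.
Outlet amounts (n = n₀ + ν ξ):
  D: 89.88 − 2(40.45) = 8.988
  A: 0 + 1(40.45) = 40.45
  B: 138.8 (inert)

40.4 mol/s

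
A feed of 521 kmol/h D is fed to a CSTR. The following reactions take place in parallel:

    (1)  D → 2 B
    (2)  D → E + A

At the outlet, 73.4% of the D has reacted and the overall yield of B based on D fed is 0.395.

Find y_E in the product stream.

0.309

Yield of B: 2ξ₁ / 521 = 0.395 → ξ₁ = 102.9 kmol/h.
Conversion of D: 1ξ₁ + 1ξ₂ = 0.734 × 521 = 382.4 → ξ₂ = 279.5 kmol/h.
Outlet amounts (n = n₀ + Σ ν·ξ):
  D: 521 − 1(102.9) − 1(279.5) = 138.6
  B: 0 + 2(102.9) = 205.8
  E: 0 + 1(279.5) = 279.5
  A: 0 + 1(279.5) = 279.5
Total out = 903.4 kmol/h; y_E = 279.5 / 903.4 = 0.3094.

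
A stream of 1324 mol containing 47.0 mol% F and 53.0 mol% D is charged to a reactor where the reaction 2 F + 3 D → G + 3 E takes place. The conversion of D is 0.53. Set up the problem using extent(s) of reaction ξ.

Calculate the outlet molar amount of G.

124 mol

D reacted = 0.53 × 701.7 = 371.9 mol; ν_D = −3, so ξ = 371.9/3 = 124 mol.
Outlet amounts (n = n₀ + ν ξ):
  F: 622.3 − 2(124) = 374.3
  D: 701.7 − 3(124) = 329.8
  G: 0 + 1(124) = 124
  E: 0 + 3(124) = 371.9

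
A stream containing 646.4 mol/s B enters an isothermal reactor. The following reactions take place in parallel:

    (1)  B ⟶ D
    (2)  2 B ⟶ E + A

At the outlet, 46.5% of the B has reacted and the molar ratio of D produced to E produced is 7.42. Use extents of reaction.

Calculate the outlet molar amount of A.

Conversion of B: B consumed = 0.465 × 646.4 = 300.6 mol/s = 1ξ₁ + 2ξ₂.
Selectivity: 1ξ₁ / (1ξ₂) = 7.42 → ξ₁ = 7.42 ξ₂.
Substitute: (1·7.42 + 2) ξ₂ = 300.6 → ξ₂ = 31.91 mol/s, ξ₁ = 236.8 mol/s.
Outlet amounts (n = n₀ + Σ ν·ξ):
  B: 646.4 − 1(236.8) − 2(31.91) = 345.8
  D: 0 + 1(236.8) = 236.8
  E: 0 + 1(31.91) = 31.91
  A: 0 + 1(31.91) = 31.91

31.9 mol/s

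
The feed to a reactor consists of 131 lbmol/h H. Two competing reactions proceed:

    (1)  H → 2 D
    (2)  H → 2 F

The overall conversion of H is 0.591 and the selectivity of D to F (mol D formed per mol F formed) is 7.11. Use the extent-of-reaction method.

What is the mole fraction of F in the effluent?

Conversion of H: H consumed = 0.591 × 131 = 77.42 lbmol/h = 1ξ₁ + 1ξ₂.
Selectivity: 2ξ₁ / (2ξ₂) = 7.11 → ξ₁ = 7.11 ξ₂.
Substitute: (1·7.11 + 1) ξ₂ = 77.42 → ξ₂ = 9.546 lbmol/h, ξ₁ = 67.87 lbmol/h.
Outlet amounts (n = n₀ + Σ ν·ξ):
  H: 131 − 1(67.87) − 1(9.546) = 53.58
  D: 0 + 2(67.87) = 135.7
  F: 0 + 2(9.546) = 19.09
Total out = 208.4 lbmol/h; y_F = 19.09 / 208.4 = 0.09161.

0.0916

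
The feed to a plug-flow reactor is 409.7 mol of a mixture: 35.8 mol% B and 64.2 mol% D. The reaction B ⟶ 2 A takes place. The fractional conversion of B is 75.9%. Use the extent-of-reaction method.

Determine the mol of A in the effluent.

B reacted = 0.759 × 146.7 = 111.3 mol; ν_B = −1, so ξ = 111.3/1 = 111.3 mol.
Outlet amounts (n = n₀ + ν ξ):
  B: 146.7 − 1(111.3) = 35.35
  A: 0 + 2(111.3) = 222.6
  D: 263 (inert)

223 mol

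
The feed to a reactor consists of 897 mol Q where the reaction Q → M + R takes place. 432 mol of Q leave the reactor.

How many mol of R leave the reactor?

465 mol

For Q: n = n₀ − 1ξ → 432 = 897 − 1ξ, giving ξ = 465 mol.
Outlet amounts (n = n₀ + ν ξ):
  Q: 897 − 1(465) = 432
  M: 0 + 1(465) = 465
  R: 0 + 1(465) = 465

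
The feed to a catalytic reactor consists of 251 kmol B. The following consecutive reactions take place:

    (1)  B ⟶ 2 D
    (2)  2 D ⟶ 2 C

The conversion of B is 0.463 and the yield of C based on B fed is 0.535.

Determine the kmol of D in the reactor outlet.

Conversion of B: B consumed = 1ξ₁ = 0.463 × 251 → ξ₁ = 116.2 kmol.
Yield of C: 2ξ₂ / 251 = 0.535 → ξ₂ = 67.14 kmol.
Outlet amounts (n = n₀ + Σ ν·ξ):
  B: 251 − 1(116.2) = 134.8
  D: 0 + 2(116.2) − 2(67.14) = 98.14
  C: 0 + 2(67.14) = 134.3

98.1 kmol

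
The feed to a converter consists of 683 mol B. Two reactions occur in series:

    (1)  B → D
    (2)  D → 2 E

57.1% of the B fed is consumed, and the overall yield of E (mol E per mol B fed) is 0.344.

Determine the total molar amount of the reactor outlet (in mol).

Conversion of B: B consumed = 1ξ₁ = 0.571 × 683 → ξ₁ = 390 mol.
Yield of E: 2ξ₂ / 683 = 0.344 → ξ₂ = 117.5 mol.
Outlet amounts (n = n₀ + Σ ν·ξ):
  B: 683 − 1(390) = 293
  D: 0 + 1(390) − 1(117.5) = 272.5
  E: 0 + 2(117.5) = 235
Total out = 293 + 272.5 + 235 = 800.5 mol.

800 mol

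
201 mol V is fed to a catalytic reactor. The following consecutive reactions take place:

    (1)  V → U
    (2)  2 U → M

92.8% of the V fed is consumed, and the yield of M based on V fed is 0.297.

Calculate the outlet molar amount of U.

67.1 mol

Conversion of V: V consumed = 1ξ₁ = 0.928 × 201 → ξ₁ = 186.5 mol.
Yield of M: 1ξ₂ / 201 = 0.297 → ξ₂ = 59.7 mol.
Outlet amounts (n = n₀ + Σ ν·ξ):
  V: 201 − 1(186.5) = 14.47
  U: 0 + 1(186.5) − 2(59.7) = 67.13
  M: 0 + 1(59.7) = 59.7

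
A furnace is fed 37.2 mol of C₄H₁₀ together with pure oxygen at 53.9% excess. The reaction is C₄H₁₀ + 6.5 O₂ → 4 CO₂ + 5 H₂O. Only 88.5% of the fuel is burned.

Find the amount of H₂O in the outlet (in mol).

Stoichiometric O₂ = 6.5 × 37.2 = 241.8 mol; O₂ fed = 241.8 × 1.539 = 372.1 mol.
Fuel reacted = 0.885 × 37.2 → ξ = 32.92 mol.
Outlet (n = n₀ + ν ξ):
  C₄H₁₀: 37.2 − 1(32.92) = 4.278
  O₂: 372.1 − 6.5(32.92) = 158.1
  CO₂: 0 + 4(32.92) = 131.7
  H₂O: 0 + 5(32.92) = 164.6

165 mol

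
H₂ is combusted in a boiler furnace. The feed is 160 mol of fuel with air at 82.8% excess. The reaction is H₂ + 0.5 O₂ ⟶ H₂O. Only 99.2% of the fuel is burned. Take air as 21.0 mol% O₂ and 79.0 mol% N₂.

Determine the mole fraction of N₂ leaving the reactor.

0.708

Stoichiometric O₂ = 0.5 × 160 = 80 mol; O₂ fed = 80 × 1.828 = 146.2 mol.
N₂ fed = 146.2 × 79/21 = 550.1 mol.
Fuel reacted = 0.992 × 160 → ξ = 158.7 mol.
Outlet (n = n₀ + ν ξ):
  H₂: 160 − 1(158.7) = 1.28
  O₂: 146.2 − 0.5(158.7) = 66.88
  N₂: 550.1 (inert)
  H₂O: 0 + 1(158.7) = 158.7
Total out = 777 mol; y_N₂ = 550.1 / 777 = 0.708.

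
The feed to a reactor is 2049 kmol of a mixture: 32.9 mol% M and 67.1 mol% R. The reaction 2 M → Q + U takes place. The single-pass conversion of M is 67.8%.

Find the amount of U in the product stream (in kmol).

M reacted = 0.678 × 674.1 = 457.1 kmol; ν_M = −2, so ξ = 457.1/2 = 228.5 kmol.
Outlet amounts (n = n₀ + ν ξ):
  M: 674.1 − 2(228.5) = 217.1
  Q: 0 + 1(228.5) = 228.5
  U: 0 + 1(228.5) = 228.5
  R: 1375 (inert)

229 kmol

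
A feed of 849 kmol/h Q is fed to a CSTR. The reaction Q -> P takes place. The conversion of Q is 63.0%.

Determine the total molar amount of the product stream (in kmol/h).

849 kmol/h

Q reacted = 0.63 × 849 = 534.9 kmol/h; ν_Q = −1, so ξ = 534.9/1 = 534.9 kmol/h.
Outlet amounts (n = n₀ + ν ξ):
  Q: 849 − 1(534.9) = 314.1
  P: 0 + 1(534.9) = 534.9
Total out = 314.1 + 534.9 = 849 kmol/h.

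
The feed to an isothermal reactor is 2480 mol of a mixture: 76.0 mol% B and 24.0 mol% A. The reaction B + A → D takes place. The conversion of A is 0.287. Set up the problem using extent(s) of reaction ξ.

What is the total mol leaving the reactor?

2310 mol

A reacted = 0.287 × 595.2 = 170.8 mol; ν_A = −1, so ξ = 170.8/1 = 170.8 mol.
Outlet amounts (n = n₀ + ν ξ):
  B: 1885 − 1(170.8) = 1714
  A: 595.2 − 1(170.8) = 424.4
  D: 0 + 1(170.8) = 170.8
Total out = 1714 + 424.4 + 170.8 = 2309 mol.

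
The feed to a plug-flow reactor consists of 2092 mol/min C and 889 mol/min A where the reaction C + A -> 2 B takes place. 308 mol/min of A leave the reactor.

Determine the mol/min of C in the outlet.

For A: n = n₀ − 1ξ → 308 = 889 − 1ξ, giving ξ = 581 mol/min.
Outlet amounts (n = n₀ + ν ξ):
  C: 2092 − 1(581) = 1511
  A: 889 − 1(581) = 308
  B: 0 + 2(581) = 1162

1510 mol/min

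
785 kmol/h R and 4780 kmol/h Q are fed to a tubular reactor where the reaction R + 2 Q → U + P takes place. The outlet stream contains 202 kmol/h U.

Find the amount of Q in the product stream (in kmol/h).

4380 kmol/h

For U: n = n₀ + 1ξ → 202 = 0 + 1ξ, giving ξ = 202 kmol/h.
Outlet amounts (n = n₀ + ν ξ):
  R: 785 − 1(202) = 583
  Q: 4780 − 2(202) = 4376
  U: 0 + 1(202) = 202
  P: 0 + 1(202) = 202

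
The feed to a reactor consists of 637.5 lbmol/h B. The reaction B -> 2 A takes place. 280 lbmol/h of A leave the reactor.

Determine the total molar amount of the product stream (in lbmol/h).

778 lbmol/h

For A: n = n₀ + 2ξ → 280 = 0 + 2ξ, giving ξ = 140 lbmol/h.
Outlet amounts (n = n₀ + ν ξ):
  B: 637.5 − 1(140) = 497.5
  A: 0 + 2(140) = 280
Total out = 497.5 + 280 = 777.5 lbmol/h.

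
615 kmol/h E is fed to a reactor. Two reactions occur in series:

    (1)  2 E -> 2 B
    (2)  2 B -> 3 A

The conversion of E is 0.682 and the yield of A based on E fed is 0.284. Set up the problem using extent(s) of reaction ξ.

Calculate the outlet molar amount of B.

303 kmol/h

Conversion of E: E consumed = 2ξ₁ = 0.682 × 615 → ξ₁ = 209.7 kmol/h.
Yield of A: 3ξ₂ / 615 = 0.284 → ξ₂ = 58.22 kmol/h.
Outlet amounts (n = n₀ + Σ ν·ξ):
  E: 615 − 2(209.7) = 195.6
  B: 0 + 2(209.7) − 2(58.22) = 303
  A: 0 + 3(58.22) = 174.7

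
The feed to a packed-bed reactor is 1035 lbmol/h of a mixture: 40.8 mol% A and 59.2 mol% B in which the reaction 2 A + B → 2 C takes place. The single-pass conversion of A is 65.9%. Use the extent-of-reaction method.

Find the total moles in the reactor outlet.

896 lbmol/h

A reacted = 0.659 × 422.3 = 278.3 lbmol/h; ν_A = −2, so ξ = 278.3/2 = 139.1 lbmol/h.
Outlet amounts (n = n₀ + ν ξ):
  A: 422.3 − 2(139.1) = 144
  B: 612.7 − 1(139.1) = 473.6
  C: 0 + 2(139.1) = 278.3
Total out = 144 + 473.6 + 278.3 = 895.9 lbmol/h.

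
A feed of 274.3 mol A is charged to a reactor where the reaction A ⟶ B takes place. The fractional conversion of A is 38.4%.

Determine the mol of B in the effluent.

A reacted = 0.384 × 274.3 = 105.3 mol; ν_A = −1, so ξ = 105.3/1 = 105.3 mol.
Outlet amounts (n = n₀ + ν ξ):
  A: 274.3 − 1(105.3) = 169
  B: 0 + 1(105.3) = 105.3

105 mol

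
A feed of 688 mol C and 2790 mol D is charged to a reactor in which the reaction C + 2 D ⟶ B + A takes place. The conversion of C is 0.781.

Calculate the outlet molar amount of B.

C reacted = 0.781 × 688 = 537.3 mol; ν_C = −1, so ξ = 537.3/1 = 537.3 mol.
Outlet amounts (n = n₀ + ν ξ):
  C: 688 − 1(537.3) = 150.7
  D: 2790 − 2(537.3) = 1715
  B: 0 + 1(537.3) = 537.3
  A: 0 + 1(537.3) = 537.3

537 mol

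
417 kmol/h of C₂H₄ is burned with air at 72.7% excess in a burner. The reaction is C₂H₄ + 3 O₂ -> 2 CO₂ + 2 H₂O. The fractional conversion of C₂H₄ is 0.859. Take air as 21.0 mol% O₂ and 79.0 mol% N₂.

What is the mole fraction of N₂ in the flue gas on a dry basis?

Stoichiometric O₂ = 3 × 417 = 1251 kmol/h; O₂ fed = 1251 × 1.727 = 2160 kmol/h.
N₂ fed = 2160 × 79/21 = 8128 kmol/h.
Fuel reacted = 0.859 × 417 → ξ = 358.2 kmol/h.
Outlet (n = n₀ + ν ξ):
  C₂H₄: 417 − 1(358.2) = 58.8
  O₂: 2160 − 3(358.2) = 1086
  N₂: 8128 (inert)
  CO₂: 0 + 2(358.2) = 716.4
  H₂O: 0 + 2(358.2) = 716.4
Dry total = 9989 kmol/h; y_N₂ (dry) = 8128 / 9989 = 0.8137.

0.814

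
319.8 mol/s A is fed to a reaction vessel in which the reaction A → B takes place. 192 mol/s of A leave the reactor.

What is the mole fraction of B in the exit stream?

0.4

For A: n = n₀ − 1ξ → 192 = 319.8 − 1ξ, giving ξ = 127.8 mol/s.
Outlet amounts (n = n₀ + ν ξ):
  A: 319.8 − 1(127.8) = 192
  B: 0 + 1(127.8) = 127.8
Total out = 319.8 mol/s; y_B = 127.8 / 319.8 = 0.3996.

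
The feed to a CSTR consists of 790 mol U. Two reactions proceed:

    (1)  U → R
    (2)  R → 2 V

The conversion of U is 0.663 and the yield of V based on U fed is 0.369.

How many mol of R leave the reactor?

Conversion of U: U consumed = 1ξ₁ = 0.663 × 790 → ξ₁ = 523.8 mol.
Yield of V: 2ξ₂ / 790 = 0.369 → ξ₂ = 145.8 mol.
Outlet amounts (n = n₀ + Σ ν·ξ):
  U: 790 − 1(523.8) = 266.2
  R: 0 + 1(523.8) − 1(145.8) = 378
  V: 0 + 2(145.8) = 291.5

378 mol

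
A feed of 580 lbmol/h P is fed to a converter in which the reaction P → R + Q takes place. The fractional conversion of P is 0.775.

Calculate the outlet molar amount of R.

P reacted = 0.775 × 580 = 449.5 lbmol/h; ν_P = −1, so ξ = 449.5/1 = 449.5 lbmol/h.
Outlet amounts (n = n₀ + ν ξ):
  P: 580 − 1(449.5) = 130.5
  R: 0 + 1(449.5) = 449.5
  Q: 0 + 1(449.5) = 449.5

450 lbmol/h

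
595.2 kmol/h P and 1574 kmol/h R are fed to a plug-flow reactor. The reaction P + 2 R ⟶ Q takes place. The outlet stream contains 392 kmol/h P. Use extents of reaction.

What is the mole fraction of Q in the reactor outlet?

0.115

For P: n = n₀ − 1ξ → 392 = 595.2 − 1ξ, giving ξ = 203.2 kmol/h.
Outlet amounts (n = n₀ + ν ξ):
  P: 595.2 − 1(203.2) = 392
  R: 1574 − 2(203.2) = 1168
  Q: 0 + 1(203.2) = 203.2
Total out = 1763 kmol/h; y_Q = 203.2 / 1763 = 0.1153.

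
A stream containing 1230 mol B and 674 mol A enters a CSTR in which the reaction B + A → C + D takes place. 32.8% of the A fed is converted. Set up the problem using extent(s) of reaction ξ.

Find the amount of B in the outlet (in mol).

A reacted = 0.328 × 674 = 221.1 mol; ν_A = −1, so ξ = 221.1/1 = 221.1 mol.
Outlet amounts (n = n₀ + ν ξ):
  B: 1230 − 1(221.1) = 1009
  A: 674 − 1(221.1) = 452.9
  C: 0 + 1(221.1) = 221.1
  D: 0 + 1(221.1) = 221.1

1010 mol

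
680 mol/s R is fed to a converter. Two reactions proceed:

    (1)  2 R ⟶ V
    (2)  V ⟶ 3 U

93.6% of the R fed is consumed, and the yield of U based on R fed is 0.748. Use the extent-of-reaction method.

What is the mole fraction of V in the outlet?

0.212

Conversion of R: R consumed = 2ξ₁ = 0.936 × 680 → ξ₁ = 318.2 mol/s.
Yield of U: 3ξ₂ / 680 = 0.748 → ξ₂ = 169.5 mol/s.
Outlet amounts (n = n₀ + Σ ν·ξ):
  R: 680 − 2(318.2) = 43.52
  V: 0 + 1(318.2) − 1(169.5) = 148.7
  U: 0 + 3(169.5) = 508.6
Total out = 700.9 mol/s; y_V = 148.7 / 700.9 = 0.2122.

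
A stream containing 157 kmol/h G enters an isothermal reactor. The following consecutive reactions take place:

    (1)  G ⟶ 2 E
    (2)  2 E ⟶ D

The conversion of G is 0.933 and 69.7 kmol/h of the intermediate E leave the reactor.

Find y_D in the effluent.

0.582

Conversion of G: G consumed = 1ξ₁ = 0.933 × 157 → ξ₁ = 146.5 kmol/h.
E balance: n_E = 0 + 2ξ₁ − 2ξ₂ = 69.7 → ξ₂ = (2·146.5 − 69.7)/2 = 111.6 kmol/h.
Outlet amounts (n = n₀ + Σ ν·ξ):
  G: 157 − 1(146.5) = 10.52
  E: 0 + 2(146.5) − 2(111.6) = 69.7
  D: 0 + 1(111.6) = 111.6
Total out = 191.8 kmol/h; y_D = 111.6 / 191.8 = 0.5819.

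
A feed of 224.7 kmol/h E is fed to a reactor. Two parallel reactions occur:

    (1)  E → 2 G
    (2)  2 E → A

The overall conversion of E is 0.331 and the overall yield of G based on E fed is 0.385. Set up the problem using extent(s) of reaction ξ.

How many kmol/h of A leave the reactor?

Yield of G: 2ξ₁ / 224.7 = 0.385 → ξ₁ = 43.25 kmol/h.
Conversion of E: 1ξ₁ + 2ξ₂ = 0.331 × 224.7 = 74.38 → ξ₂ = 15.56 kmol/h.
Outlet amounts (n = n₀ + Σ ν·ξ):
  E: 224.7 − 1(43.25) − 2(15.56) = 150.3
  G: 0 + 2(43.25) = 86.51
  A: 0 + 1(15.56) = 15.56

15.6 kmol/h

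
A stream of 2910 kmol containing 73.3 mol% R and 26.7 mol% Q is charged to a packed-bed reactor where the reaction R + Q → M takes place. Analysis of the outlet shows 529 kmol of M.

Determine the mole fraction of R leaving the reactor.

0.674

For M: n = n₀ + 1ξ → 529 = 0 + 1ξ, giving ξ = 529 kmol.
Outlet amounts (n = n₀ + ν ξ):
  R: 2133 − 1(529) = 1604
  Q: 777 − 1(529) = 248
  M: 0 + 1(529) = 529
Total out = 2381 kmol; y_R = 1604 / 2381 = 0.6737.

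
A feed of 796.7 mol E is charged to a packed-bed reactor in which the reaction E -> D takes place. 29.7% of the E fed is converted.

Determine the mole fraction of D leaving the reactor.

0.297

E reacted = 0.297 × 796.7 = 236.6 mol; ν_E = −1, so ξ = 236.6/1 = 236.6 mol.
Outlet amounts (n = n₀ + ν ξ):
  E: 796.7 − 1(236.6) = 560.1
  D: 0 + 1(236.6) = 236.6
Total out = 796.7 mol; y_D = 236.6 / 796.7 = 0.297.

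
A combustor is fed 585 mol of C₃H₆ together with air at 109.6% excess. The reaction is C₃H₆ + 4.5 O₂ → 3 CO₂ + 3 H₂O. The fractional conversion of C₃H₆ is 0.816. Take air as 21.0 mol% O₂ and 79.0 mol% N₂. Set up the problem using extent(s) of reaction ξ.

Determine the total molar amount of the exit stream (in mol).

Stoichiometric O₂ = 4.5 × 585 = 2632 mol; O₂ fed = 2632 × 2.096 = 5518 mol.
N₂ fed = 5518 × 79/21 = 20760 mol.
Fuel reacted = 0.816 × 585 → ξ = 477.4 mol.
Outlet (n = n₀ + ν ξ):
  C₃H₆: 585 − 1(477.4) = 107.6
  O₂: 5518 − 4.5(477.4) = 3370
  N₂: 20760 (inert)
  CO₂: 0 + 3(477.4) = 1432
  H₂O: 0 + 3(477.4) = 1432
Total out = 107.6 + 3370 + 20760 + 1432 + 1432 = 27100 mol.

27100 mol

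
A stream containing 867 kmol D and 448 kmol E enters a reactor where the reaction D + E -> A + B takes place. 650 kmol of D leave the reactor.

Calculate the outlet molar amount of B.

217 kmol

For D: n = n₀ − 1ξ → 650 = 867 − 1ξ, giving ξ = 217 kmol.
Outlet amounts (n = n₀ + ν ξ):
  D: 867 − 1(217) = 650
  E: 448 − 1(217) = 231
  A: 0 + 1(217) = 217
  B: 0 + 1(217) = 217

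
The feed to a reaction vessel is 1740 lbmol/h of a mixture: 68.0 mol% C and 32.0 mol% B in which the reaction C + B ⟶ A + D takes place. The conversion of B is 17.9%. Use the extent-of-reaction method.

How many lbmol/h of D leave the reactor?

99.7 lbmol/h

B reacted = 0.179 × 556.8 = 99.67 lbmol/h; ν_B = −1, so ξ = 99.67/1 = 99.67 lbmol/h.
Outlet amounts (n = n₀ + ν ξ):
  C: 1183 − 1(99.67) = 1084
  B: 556.8 − 1(99.67) = 457.1
  A: 0 + 1(99.67) = 99.67
  D: 0 + 1(99.67) = 99.67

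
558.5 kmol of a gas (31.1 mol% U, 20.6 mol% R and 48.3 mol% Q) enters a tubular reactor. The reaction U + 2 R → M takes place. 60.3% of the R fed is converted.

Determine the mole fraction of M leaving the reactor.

0.0709

R reacted = 0.603 × 115.1 = 69.38 kmol; ν_R = −2, so ξ = 69.38/2 = 34.69 kmol.
Outlet amounts (n = n₀ + ν ξ):
  U: 173.7 − 1(34.69) = 139
  R: 115.1 − 2(34.69) = 45.68
  M: 0 + 1(34.69) = 34.69
  Q: 269.8 (inert)
Total out = 489.1 kmol; y_M = 34.69 / 489.1 = 0.07092.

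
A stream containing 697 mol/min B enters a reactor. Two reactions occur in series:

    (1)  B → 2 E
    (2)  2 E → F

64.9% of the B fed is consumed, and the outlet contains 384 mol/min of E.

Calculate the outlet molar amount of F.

Conversion of B: B consumed = 1ξ₁ = 0.649 × 697 → ξ₁ = 452.4 mol/min.
E balance: n_E = 0 + 2ξ₁ − 2ξ₂ = 384 → ξ₂ = (2·452.4 − 384)/2 = 260.4 mol/min.
Outlet amounts (n = n₀ + Σ ν·ξ):
  B: 697 − 1(452.4) = 244.6
  E: 0 + 2(452.4) − 2(260.4) = 384
  F: 0 + 1(260.4) = 260.4

260 mol/min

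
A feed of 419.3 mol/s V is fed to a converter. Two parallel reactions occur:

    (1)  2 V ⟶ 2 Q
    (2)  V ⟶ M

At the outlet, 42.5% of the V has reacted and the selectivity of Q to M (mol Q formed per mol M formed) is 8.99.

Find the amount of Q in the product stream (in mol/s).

160 mol/s

Conversion of V: V consumed = 0.425 × 419.3 = 178.2 mol/s = 2ξ₁ + 1ξ₂.
Selectivity: 2ξ₁ / (1ξ₂) = 8.99 → ξ₁ = 4.495 ξ₂.
Substitute: (2·4.495 + 1) ξ₂ = 178.2 → ξ₂ = 17.84 mol/s, ξ₁ = 80.18 mol/s.
Outlet amounts (n = n₀ + Σ ν·ξ):
  V: 419.3 − 2(80.18) − 1(17.84) = 241.1
  Q: 0 + 2(80.18) = 160.4
  M: 0 + 1(17.84) = 17.84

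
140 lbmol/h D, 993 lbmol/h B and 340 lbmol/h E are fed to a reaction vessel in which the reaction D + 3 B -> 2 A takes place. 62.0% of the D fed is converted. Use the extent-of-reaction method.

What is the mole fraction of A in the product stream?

D reacted = 0.62 × 140 = 86.8 lbmol/h; ν_D = −1, so ξ = 86.8/1 = 86.8 lbmol/h.
Outlet amounts (n = n₀ + ν ξ):
  D: 140 − 1(86.8) = 53.2
  B: 993 − 3(86.8) = 732.6
  A: 0 + 2(86.8) = 173.6
  E: 340 (inert)
Total out = 1299 lbmol/h; y_A = 173.6 / 1299 = 0.1336.

0.134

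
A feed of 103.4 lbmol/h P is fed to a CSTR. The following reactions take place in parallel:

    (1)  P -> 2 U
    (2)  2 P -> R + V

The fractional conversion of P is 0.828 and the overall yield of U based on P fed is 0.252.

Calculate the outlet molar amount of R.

36.3 lbmol/h

Yield of U: 2ξ₁ / 103.4 = 0.252 → ξ₁ = 13.03 lbmol/h.
Conversion of P: 1ξ₁ + 2ξ₂ = 0.828 × 103.4 = 85.62 → ξ₂ = 36.29 lbmol/h.
Outlet amounts (n = n₀ + Σ ν·ξ):
  P: 103.4 − 1(13.03) − 2(36.29) = 17.78
  U: 0 + 2(13.03) = 26.06
  R: 0 + 1(36.29) = 36.29
  V: 0 + 1(36.29) = 36.29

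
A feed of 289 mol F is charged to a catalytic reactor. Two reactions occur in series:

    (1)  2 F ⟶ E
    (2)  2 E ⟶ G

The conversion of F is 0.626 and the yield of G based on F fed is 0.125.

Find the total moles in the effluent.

162 mol

Conversion of F: F consumed = 2ξ₁ = 0.626 × 289 → ξ₁ = 90.46 mol.
Yield of G: 1ξ₂ / 289 = 0.125 → ξ₂ = 36.12 mol.
Outlet amounts (n = n₀ + Σ ν·ξ):
  F: 289 − 2(90.46) = 108.1
  E: 0 + 1(90.46) − 2(36.12) = 18.21
  G: 0 + 1(36.12) = 36.12
Total out = 108.1 + 18.21 + 36.12 = 162.4 mol.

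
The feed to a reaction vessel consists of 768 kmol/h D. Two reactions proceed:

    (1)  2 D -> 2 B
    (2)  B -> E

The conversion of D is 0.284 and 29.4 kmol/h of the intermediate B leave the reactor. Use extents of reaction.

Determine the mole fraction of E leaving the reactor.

Conversion of D: D consumed = 2ξ₁ = 0.284 × 768 → ξ₁ = 109.1 kmol/h.
B balance: n_B = 0 + 2ξ₁ − 1ξ₂ = 29.4 → ξ₂ = (2·109.1 − 29.4)/1 = 188.7 kmol/h.
Outlet amounts (n = n₀ + Σ ν·ξ):
  D: 768 − 2(109.1) = 549.9
  B: 0 + 2(109.1) − 1(188.7) = 29.4
  E: 0 + 1(188.7) = 188.7
Total out = 768 kmol/h; y_E = 188.7 / 768 = 0.2457.

0.246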